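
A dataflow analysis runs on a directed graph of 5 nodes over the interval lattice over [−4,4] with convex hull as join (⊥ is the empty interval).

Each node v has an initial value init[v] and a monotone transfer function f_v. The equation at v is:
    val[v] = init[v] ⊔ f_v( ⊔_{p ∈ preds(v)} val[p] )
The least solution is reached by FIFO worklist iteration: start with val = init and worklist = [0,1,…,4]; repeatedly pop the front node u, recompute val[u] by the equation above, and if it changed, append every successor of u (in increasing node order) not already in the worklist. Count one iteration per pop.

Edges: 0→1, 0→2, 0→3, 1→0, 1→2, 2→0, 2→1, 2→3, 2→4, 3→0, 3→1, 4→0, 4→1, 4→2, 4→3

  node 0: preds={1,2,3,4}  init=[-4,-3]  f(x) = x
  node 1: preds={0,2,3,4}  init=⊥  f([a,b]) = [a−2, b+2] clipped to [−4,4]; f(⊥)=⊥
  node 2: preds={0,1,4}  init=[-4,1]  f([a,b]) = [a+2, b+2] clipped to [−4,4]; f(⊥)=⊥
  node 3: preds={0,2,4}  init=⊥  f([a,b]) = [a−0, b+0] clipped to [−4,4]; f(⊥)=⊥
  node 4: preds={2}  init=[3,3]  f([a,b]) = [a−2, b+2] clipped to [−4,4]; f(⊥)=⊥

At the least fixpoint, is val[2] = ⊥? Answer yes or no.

Worklist (9 pops):
  #1 pop 0: in=[-4,3] → [-4,3] (was [-4,-3]); enqueue []
  #2 pop 1: in=[-4,3] → [-4,4] (was ⊥); enqueue [0]
  #3 pop 2: in=[-4,4] → [-4,4] (was [-4,1]); enqueue [1]
  #4 pop 3: in=[-4,4] → [-4,4] (was ⊥); enqueue []
  #5 pop 4: in=[-4,4] → [-4,4] (was [3,3]); enqueue [2,3]
  #6 pop 0: in=[-4,4] → [-4,4] (was [-4,3]); enqueue []
  #7 pop 1: in=[-4,4] → [-4,4] (no change)
  #8 pop 2: in=[-4,4] → [-4,4] (no change)
  #9 pop 3: in=[-4,4] → [-4,4] (no change)

Fixpoint:
  val[0] = [-4,4]
  val[1] = [-4,4]
  val[2] = [-4,4]
  val[3] = [-4,4]
  val[4] = [-4,4]

no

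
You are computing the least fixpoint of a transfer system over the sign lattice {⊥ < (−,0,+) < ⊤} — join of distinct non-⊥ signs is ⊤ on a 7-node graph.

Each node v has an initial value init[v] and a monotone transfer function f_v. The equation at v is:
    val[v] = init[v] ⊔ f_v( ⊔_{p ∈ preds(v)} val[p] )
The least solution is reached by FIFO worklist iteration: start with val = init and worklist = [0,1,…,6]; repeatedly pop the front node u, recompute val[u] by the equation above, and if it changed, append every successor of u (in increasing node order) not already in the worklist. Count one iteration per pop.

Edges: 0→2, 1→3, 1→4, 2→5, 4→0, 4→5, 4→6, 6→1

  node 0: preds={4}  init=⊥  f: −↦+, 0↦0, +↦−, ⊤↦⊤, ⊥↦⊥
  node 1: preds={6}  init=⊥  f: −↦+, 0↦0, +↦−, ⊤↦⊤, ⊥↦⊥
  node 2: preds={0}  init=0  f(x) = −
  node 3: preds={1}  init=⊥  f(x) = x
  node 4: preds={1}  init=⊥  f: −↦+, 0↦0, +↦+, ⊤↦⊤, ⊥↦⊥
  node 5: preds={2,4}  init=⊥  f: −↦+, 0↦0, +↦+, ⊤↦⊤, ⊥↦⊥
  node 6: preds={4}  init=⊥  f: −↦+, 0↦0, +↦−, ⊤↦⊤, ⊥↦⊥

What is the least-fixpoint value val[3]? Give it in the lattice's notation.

⊥

Worklist (7 pops):
  #1 pop 0: in=⊥ → ⊥ (no change)
  #2 pop 1: in=⊥ → ⊥ (no change)
  #3 pop 2: in=⊥ → ⊤ (was 0); enqueue []
  #4 pop 3: in=⊥ → ⊥ (no change)
  #5 pop 4: in=⊥ → ⊥ (no change)
  #6 pop 5: in=⊤ → ⊤ (was ⊥); enqueue []
  #7 pop 6: in=⊥ → ⊥ (no change)

Fixpoint:
  val[0] = ⊥
  val[1] = ⊥
  val[2] = ⊤
  val[3] = ⊥
  val[4] = ⊥
  val[5] = ⊤
  val[6] = ⊥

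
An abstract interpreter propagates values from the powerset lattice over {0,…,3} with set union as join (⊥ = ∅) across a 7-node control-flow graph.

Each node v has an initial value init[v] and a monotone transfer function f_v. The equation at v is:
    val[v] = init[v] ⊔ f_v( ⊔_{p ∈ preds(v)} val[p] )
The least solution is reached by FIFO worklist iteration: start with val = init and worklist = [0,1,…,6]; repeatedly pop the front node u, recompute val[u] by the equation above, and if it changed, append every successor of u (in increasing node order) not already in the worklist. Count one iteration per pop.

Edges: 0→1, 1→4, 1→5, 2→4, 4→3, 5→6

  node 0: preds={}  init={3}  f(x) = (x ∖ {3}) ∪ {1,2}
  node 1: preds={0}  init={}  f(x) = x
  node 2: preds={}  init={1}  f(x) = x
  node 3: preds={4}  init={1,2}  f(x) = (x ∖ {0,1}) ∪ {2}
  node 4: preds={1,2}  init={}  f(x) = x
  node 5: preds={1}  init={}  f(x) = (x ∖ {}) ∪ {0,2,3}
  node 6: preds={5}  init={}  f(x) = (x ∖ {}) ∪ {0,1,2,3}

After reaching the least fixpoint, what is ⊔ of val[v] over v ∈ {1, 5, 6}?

Iteration log — 8 steps:
  step 1. node 0  ⊔preds={}  new={1,2,3}  old={3}  +wl: 
  step 2. node 1  ⊔preds={1,2,3}  new={1,2,3}  old={}  +wl: 
  step 3. node 2  ⊔preds={}  new={1}  stable
  step 4. node 3  ⊔preds={}  new={1,2}  stable
  step 5. node 4  ⊔preds={1,2,3}  new={1,2,3}  old={}  +wl: 3
  step 6. node 5  ⊔preds={1,2,3}  new={0,1,2,3}  old={}  +wl: 
  step 7. node 6  ⊔preds={0,1,2,3}  new={0,1,2,3}  old={}  +wl: 
  step 8. node 3  ⊔preds={1,2,3}  new={1,2,3}  old={1,2}  +wl: 

Least fixpoint reached:
  node 0: {1,2,3}
  node 1: {1,2,3}
  node 2: {1}
  node 3: {1,2,3}
  node 4: {1,2,3}
  node 5: {0,1,2,3}
  node 6: {0,1,2,3}

{0,1,2,3}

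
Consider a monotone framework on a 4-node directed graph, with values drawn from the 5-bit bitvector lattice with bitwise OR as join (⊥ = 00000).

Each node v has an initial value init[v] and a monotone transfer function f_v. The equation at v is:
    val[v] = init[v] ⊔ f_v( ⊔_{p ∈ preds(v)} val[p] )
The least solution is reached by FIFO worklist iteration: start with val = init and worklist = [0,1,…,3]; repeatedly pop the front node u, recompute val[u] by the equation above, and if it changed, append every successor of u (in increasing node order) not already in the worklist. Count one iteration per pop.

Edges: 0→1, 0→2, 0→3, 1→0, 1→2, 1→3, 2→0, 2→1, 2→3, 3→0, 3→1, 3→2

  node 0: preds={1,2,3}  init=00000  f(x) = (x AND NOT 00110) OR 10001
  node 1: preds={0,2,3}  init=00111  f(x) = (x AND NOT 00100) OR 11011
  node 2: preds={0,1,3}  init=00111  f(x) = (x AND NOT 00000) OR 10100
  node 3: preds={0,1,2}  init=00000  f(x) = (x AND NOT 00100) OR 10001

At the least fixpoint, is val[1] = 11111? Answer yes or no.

Trace (8 dequeues):
  [1] u=0 | in 00111 | out 10001 | prev 00000 | push {}
  [2] u=1 | in 10111 | out 11111 | prev 00111 | push {0}
  [3] u=2 | in 11111 | out 11111 | prev 00111 | push {1}
  [4] u=3 | in 11111 | out 11011 | prev 00000 | push {2}
  [5] u=0 | in 11111 | out 11001 | prev 10001 | push {3}
  [6] u=1 | in 11111 | out 11111 | ==
  [7] u=2 | in 11111 | out 11111 | ==
  [8] u=3 | in 11111 | out 11011 | ==

Converged values:
  [0] 11001
  [1] 11111
  [2] 11111
  [3] 11011

yes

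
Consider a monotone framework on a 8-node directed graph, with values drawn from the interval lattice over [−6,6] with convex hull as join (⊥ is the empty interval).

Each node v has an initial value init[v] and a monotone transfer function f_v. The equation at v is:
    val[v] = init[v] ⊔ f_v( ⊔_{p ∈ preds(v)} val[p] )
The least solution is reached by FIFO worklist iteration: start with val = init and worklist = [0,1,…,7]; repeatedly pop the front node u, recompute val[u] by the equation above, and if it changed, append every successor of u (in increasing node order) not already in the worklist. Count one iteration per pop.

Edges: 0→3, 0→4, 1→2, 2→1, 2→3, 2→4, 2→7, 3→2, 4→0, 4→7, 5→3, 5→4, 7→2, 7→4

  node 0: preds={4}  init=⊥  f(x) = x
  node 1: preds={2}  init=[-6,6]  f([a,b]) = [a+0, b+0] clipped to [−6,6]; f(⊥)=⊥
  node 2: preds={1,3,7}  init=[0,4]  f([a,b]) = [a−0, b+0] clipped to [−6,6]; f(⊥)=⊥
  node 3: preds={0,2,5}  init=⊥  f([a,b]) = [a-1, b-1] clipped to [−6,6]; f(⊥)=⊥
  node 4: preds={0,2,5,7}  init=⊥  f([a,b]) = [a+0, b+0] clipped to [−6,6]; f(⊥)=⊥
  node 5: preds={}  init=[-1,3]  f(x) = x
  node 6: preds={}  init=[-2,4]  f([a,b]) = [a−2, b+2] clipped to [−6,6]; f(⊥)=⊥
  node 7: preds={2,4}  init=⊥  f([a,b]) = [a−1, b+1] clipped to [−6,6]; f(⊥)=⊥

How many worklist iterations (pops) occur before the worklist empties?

Worklist (13 pops):
  #1 pop 0: in=⊥ → ⊥ (no change)
  #2 pop 1: in=[0,4] → [-6,6] (no change)
  #3 pop 2: in=[-6,6] → [-6,6] (was [0,4]); enqueue [1]
  #4 pop 3: in=[-6,6] → [-6,5] (was ⊥); enqueue [2]
  #5 pop 4: in=[-6,6] → [-6,6] (was ⊥); enqueue [0]
  #6 pop 5: in=⊥ → [-1,3] (no change)
  #7 pop 6: in=⊥ → [-2,4] (no change)
  #8 pop 7: in=[-6,6] → [-6,6] (was ⊥); enqueue [4]
  #9 pop 1: in=[-6,6] → [-6,6] (no change)
  #10 pop 2: in=[-6,6] → [-6,6] (no change)
  #11 pop 0: in=[-6,6] → [-6,6] (was ⊥); enqueue [3]
  #12 pop 4: in=[-6,6] → [-6,6] (no change)
  #13 pop 3: in=[-6,6] → [-6,5] (no change)

Fixpoint:
  val[0] = [-6,6]
  val[1] = [-6,6]
  val[2] = [-6,6]
  val[3] = [-6,5]
  val[4] = [-6,6]
  val[5] = [-1,3]
  val[6] = [-2,4]
  val[7] = [-6,6]

13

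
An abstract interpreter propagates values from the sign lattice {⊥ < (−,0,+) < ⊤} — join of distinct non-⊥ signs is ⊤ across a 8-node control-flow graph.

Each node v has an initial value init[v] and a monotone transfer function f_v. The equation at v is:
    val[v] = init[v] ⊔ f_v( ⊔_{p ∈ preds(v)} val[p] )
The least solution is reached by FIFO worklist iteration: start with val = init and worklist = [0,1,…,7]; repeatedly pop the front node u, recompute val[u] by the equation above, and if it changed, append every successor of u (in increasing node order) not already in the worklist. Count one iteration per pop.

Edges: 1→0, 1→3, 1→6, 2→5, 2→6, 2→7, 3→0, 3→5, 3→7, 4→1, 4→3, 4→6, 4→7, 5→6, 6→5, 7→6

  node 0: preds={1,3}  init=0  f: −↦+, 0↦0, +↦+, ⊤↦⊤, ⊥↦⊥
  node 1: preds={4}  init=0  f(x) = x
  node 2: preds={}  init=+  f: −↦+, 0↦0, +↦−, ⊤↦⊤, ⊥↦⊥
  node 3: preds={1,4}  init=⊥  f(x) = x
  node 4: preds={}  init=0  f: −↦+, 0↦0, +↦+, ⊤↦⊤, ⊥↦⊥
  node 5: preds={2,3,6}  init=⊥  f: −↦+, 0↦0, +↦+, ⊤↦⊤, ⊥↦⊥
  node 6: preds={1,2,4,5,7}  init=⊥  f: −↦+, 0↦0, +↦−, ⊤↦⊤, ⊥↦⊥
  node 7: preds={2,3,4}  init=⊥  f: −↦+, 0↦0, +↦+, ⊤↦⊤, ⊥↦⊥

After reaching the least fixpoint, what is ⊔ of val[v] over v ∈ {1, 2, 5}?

Iteration log — 11 steps:
  step 1. node 0  ⊔preds=0  new=0  stable
  step 2. node 1  ⊔preds=0  new=0  stable
  step 3. node 2  ⊔preds=⊥  new=+  stable
  step 4. node 3  ⊔preds=0  new=0  old=⊥  +wl: 0
  step 5. node 4  ⊔preds=⊥  new=0  stable
  step 6. node 5  ⊔preds=⊤  new=⊤  old=⊥  +wl: 
  step 7. node 6  ⊔preds=⊤  new=⊤  old=⊥  +wl: 5
  step 8. node 7  ⊔preds=⊤  new=⊤  old=⊥  +wl: 6
  step 9. node 0  ⊔preds=0  new=0  stable
  step 10. node 5  ⊔preds=⊤  new=⊤  stable
  step 11. node 6  ⊔preds=⊤  new=⊤  stable

Least fixpoint reached:
  node 0: 0
  node 1: 0
  node 2: +
  node 3: 0
  node 4: 0
  node 5: ⊤
  node 6: ⊤
  node 7: ⊤

⊤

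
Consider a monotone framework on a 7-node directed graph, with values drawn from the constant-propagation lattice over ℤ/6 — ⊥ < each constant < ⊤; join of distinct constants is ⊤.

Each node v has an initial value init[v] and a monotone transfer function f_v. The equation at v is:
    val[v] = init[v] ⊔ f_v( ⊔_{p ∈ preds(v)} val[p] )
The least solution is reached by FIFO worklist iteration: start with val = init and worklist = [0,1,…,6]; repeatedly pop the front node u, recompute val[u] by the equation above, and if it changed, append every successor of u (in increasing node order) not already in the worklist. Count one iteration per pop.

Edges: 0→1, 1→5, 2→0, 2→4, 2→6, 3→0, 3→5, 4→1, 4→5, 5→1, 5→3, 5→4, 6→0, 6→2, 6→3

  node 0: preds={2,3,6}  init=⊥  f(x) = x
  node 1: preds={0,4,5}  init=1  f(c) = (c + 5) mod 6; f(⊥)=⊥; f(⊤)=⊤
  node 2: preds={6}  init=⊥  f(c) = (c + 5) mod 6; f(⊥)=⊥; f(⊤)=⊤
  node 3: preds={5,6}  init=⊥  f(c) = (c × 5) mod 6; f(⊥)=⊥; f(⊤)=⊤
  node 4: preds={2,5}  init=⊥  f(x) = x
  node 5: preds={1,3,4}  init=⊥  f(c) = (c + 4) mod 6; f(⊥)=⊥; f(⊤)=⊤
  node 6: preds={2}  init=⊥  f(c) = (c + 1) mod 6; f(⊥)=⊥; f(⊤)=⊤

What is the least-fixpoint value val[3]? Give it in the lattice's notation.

Trace (18 dequeues):
  [1] u=0 | in ⊥ | out ⊥ | ==
  [2] u=1 | in ⊥ | out 1 | ==
  [3] u=2 | in ⊥ | out ⊥ | ==
  [4] u=3 | in ⊥ | out ⊥ | ==
  [5] u=4 | in ⊥ | out ⊥ | ==
  [6] u=5 | in 1 | out 5 | prev ⊥ | push {1,3,4}
  [7] u=6 | in ⊥ | out ⊥ | ==
  [8] u=1 | in 5 | out ⊤ | prev 1 | push {5}
  [9] u=3 | in 5 | out 1 | prev ⊥ | push {0}
  [10] u=4 | in 5 | out 5 | prev ⊥ | push {1}
  [11] u=5 | in ⊤ | out ⊤ | prev 5 | push {3,4}
  [12] u=0 | in 1 | out 1 | prev ⊥ | push {}
  [13] u=1 | in ⊤ | out ⊤ | ==
  [14] u=3 | in ⊤ | out ⊤ | prev 1 | push {0,5}
  [15] u=4 | in ⊤ | out ⊤ | prev 5 | push {1}
  [16] u=0 | in ⊤ | out ⊤ | prev 1 | push {}
  [17] u=5 | in ⊤ | out ⊤ | ==
  [18] u=1 | in ⊤ | out ⊤ | ==

Converged values:
  [0] ⊤
  [1] ⊤
  [2] ⊥
  [3] ⊤
  [4] ⊤
  [5] ⊤
  [6] ⊥

⊤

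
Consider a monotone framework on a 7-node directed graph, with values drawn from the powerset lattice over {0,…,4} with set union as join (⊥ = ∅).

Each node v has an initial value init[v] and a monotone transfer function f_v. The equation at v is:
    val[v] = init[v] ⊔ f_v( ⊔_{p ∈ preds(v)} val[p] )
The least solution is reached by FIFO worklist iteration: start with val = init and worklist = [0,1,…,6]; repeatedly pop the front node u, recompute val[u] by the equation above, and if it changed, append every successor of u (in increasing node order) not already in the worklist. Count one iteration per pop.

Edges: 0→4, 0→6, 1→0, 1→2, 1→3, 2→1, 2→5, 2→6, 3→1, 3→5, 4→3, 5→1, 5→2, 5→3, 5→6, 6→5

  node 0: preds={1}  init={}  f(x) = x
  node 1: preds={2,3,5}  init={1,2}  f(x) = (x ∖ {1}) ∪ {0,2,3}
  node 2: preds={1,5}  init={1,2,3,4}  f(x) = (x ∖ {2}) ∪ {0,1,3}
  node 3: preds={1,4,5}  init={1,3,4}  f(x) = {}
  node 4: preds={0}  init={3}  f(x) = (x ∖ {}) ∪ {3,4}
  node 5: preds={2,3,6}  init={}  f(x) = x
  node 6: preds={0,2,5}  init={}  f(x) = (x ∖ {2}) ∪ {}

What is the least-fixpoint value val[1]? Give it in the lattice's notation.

Worklist (15 pops):
  #1 pop 0: in={1,2} → {1,2} (was {}); enqueue []
  #2 pop 1: in={1,2,3,4} → {0,1,2,3,4} (was {1,2}); enqueue [0]
  #3 pop 2: in={0,1,2,3,4} → {0,1,2,3,4} (was {1,2,3,4}); enqueue [1]
  #4 pop 3: in={0,1,2,3,4} → {1,3,4} (no change)
  #5 pop 4: in={1,2} → {1,2,3,4} (was {3}); enqueue [3]
  #6 pop 5: in={0,1,2,3,4} → {0,1,2,3,4} (was {}); enqueue [2]
  #7 pop 6: in={0,1,2,3,4} → {0,1,3,4} (was {}); enqueue [5]
  #8 pop 0: in={0,1,2,3,4} → {0,1,2,3,4} (was {1,2}); enqueue [4,6]
  #9 pop 1: in={0,1,2,3,4} → {0,1,2,3,4} (no change)
  #10 pop 3: in={0,1,2,3,4} → {1,3,4} (no change)
  #11 pop 2: in={0,1,2,3,4} → {0,1,2,3,4} (no change)
  #12 pop 5: in={0,1,2,3,4} → {0,1,2,3,4} (no change)
  #13 pop 4: in={0,1,2,3,4} → {0,1,2,3,4} (was {1,2,3,4}); enqueue [3]
  #14 pop 6: in={0,1,2,3,4} → {0,1,3,4} (no change)
  #15 pop 3: in={0,1,2,3,4} → {1,3,4} (no change)

Fixpoint:
  val[0] = {0,1,2,3,4}
  val[1] = {0,1,2,3,4}
  val[2] = {0,1,2,3,4}
  val[3] = {1,3,4}
  val[4] = {0,1,2,3,4}
  val[5] = {0,1,2,3,4}
  val[6] = {0,1,3,4}

{0,1,2,3,4}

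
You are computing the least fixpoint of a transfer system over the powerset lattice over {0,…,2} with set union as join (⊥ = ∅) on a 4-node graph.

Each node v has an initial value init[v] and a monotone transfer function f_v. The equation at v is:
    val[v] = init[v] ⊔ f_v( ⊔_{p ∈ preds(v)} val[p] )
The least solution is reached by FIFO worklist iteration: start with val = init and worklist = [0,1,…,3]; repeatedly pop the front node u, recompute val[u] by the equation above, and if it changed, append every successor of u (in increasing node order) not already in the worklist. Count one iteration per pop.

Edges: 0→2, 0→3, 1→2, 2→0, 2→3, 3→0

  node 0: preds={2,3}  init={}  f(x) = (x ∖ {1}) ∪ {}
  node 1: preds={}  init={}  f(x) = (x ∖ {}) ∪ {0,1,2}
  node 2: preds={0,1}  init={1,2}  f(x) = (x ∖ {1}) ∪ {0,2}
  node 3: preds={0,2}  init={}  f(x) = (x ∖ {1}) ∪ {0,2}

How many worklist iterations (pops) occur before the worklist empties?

Worklist (7 pops):
  #1 pop 0: in={1,2} → {2} (was {}); enqueue []
  #2 pop 1: in={} → {0,1,2} (was {}); enqueue []
  #3 pop 2: in={0,1,2} → {0,1,2} (was {1,2}); enqueue [0]
  #4 pop 3: in={0,1,2} → {0,2} (was {}); enqueue []
  #5 pop 0: in={0,1,2} → {0,2} (was {2}); enqueue [2,3]
  #6 pop 2: in={0,1,2} → {0,1,2} (no change)
  #7 pop 3: in={0,1,2} → {0,2} (no change)

Fixpoint:
  val[0] = {0,2}
  val[1] = {0,1,2}
  val[2] = {0,1,2}
  val[3] = {0,2}

7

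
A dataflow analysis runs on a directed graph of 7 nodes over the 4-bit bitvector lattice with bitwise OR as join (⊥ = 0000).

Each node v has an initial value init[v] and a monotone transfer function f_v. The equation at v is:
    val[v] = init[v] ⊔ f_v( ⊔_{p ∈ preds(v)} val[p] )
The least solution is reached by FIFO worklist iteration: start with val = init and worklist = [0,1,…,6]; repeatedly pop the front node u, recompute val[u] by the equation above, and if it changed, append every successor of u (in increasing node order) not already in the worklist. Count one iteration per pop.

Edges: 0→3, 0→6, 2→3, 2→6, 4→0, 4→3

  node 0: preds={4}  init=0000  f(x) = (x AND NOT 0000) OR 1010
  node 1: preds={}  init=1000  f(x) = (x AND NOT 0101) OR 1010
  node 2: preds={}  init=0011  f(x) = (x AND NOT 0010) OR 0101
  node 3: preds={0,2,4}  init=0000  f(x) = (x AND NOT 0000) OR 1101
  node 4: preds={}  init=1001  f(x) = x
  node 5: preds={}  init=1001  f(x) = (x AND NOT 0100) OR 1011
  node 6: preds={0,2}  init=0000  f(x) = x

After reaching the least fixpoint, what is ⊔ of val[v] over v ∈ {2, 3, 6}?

1111

Trace (7 dequeues):
  [1] u=0 | in 1001 | out 1011 | prev 0000 | push {}
  [2] u=1 | in 0000 | out 1010 | prev 1000 | push {}
  [3] u=2 | in 0000 | out 0111 | prev 0011 | push {}
  [4] u=3 | in 1111 | out 1111 | prev 0000 | push {}
  [5] u=4 | in 0000 | out 1001 | ==
  [6] u=5 | in 0000 | out 1011 | prev 1001 | push {}
  [7] u=6 | in 1111 | out 1111 | prev 0000 | push {}

Converged values:
  [0] 1011
  [1] 1010
  [2] 0111
  [3] 1111
  [4] 1001
  [5] 1011
  [6] 1111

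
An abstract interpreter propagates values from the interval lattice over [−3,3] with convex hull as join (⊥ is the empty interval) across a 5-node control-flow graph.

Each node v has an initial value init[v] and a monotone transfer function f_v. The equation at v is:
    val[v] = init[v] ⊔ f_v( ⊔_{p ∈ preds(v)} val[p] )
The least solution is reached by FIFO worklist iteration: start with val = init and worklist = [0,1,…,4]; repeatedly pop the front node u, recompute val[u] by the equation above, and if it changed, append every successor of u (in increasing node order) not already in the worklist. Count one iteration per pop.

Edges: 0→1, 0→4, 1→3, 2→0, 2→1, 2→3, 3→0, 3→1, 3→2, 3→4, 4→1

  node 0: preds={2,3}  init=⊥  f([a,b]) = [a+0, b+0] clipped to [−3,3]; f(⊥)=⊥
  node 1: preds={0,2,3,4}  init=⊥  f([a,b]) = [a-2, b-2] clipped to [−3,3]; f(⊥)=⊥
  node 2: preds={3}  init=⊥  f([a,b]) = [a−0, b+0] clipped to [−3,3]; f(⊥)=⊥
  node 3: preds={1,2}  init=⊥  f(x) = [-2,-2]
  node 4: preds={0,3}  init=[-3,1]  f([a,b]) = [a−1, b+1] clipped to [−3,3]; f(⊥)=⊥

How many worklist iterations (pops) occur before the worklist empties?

Trace (12 dequeues):
  [1] u=0 | in ⊥ | out ⊥ | ==
  [2] u=1 | in [-3,1] | out [-3,-1] | prev ⊥ | push {}
  [3] u=2 | in ⊥ | out ⊥ | ==
  [4] u=3 | in [-3,-1] | out [-2,-2] | prev ⊥ | push {0,1,2}
  [5] u=4 | in [-2,-2] | out [-3,1] | ==
  [6] u=0 | in [-2,-2] | out [-2,-2] | prev ⊥ | push {4}
  [7] u=1 | in [-3,1] | out [-3,-1] | ==
  [8] u=2 | in [-2,-2] | out [-2,-2] | prev ⊥ | push {0,1,3}
  [9] u=4 | in [-2,-2] | out [-3,1] | ==
  [10] u=0 | in [-2,-2] | out [-2,-2] | ==
  [11] u=1 | in [-3,1] | out [-3,-1] | ==
  [12] u=3 | in [-3,-1] | out [-2,-2] | ==

Converged values:
  [0] [-2,-2]
  [1] [-3,-1]
  [2] [-2,-2]
  [3] [-2,-2]
  [4] [-3,1]

12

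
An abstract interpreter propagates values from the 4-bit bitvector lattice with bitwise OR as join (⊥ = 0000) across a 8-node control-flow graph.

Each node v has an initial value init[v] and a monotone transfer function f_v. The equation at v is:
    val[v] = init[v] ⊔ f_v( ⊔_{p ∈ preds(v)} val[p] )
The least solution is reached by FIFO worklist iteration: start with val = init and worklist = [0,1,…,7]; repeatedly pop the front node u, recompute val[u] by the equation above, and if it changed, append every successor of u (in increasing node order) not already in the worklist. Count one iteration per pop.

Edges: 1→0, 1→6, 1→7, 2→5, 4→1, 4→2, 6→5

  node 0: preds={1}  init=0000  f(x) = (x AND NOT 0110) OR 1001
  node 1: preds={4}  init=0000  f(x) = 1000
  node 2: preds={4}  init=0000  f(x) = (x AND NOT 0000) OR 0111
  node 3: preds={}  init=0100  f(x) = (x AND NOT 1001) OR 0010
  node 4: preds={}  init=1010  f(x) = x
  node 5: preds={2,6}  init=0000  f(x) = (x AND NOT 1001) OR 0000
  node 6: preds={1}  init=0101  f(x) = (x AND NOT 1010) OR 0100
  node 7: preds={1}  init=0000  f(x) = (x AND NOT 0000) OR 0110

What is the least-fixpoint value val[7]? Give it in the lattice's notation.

1110

Worklist (9 pops):
  #1 pop 0: in=0000 → 1001 (was 0000); enqueue []
  #2 pop 1: in=1010 → 1000 (was 0000); enqueue [0]
  #3 pop 2: in=1010 → 1111 (was 0000); enqueue []
  #4 pop 3: in=0000 → 0110 (was 0100); enqueue []
  #5 pop 4: in=0000 → 1010 (no change)
  #6 pop 5: in=1111 → 0110 (was 0000); enqueue []
  #7 pop 6: in=1000 → 0101 (no change)
  #8 pop 7: in=1000 → 1110 (was 0000); enqueue []
  #9 pop 0: in=1000 → 1001 (no change)

Fixpoint:
  val[0] = 1001
  val[1] = 1000
  val[2] = 1111
  val[3] = 0110
  val[4] = 1010
  val[5] = 0110
  val[6] = 0101
  val[7] = 1110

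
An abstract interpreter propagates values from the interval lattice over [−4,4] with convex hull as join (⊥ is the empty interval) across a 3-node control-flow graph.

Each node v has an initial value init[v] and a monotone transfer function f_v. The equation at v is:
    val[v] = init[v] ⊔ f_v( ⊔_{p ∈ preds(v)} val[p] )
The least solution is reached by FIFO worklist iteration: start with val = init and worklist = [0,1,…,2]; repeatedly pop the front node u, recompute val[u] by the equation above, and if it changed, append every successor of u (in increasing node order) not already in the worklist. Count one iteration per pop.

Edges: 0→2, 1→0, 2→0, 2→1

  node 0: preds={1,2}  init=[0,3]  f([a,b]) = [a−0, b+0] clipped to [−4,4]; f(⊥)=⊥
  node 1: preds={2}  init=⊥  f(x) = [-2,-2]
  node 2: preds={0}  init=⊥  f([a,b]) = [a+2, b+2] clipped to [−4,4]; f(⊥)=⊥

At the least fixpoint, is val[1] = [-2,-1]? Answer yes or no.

no

Worklist (8 pops):
  #1 pop 0: in=⊥ → [0,3] (no change)
  #2 pop 1: in=⊥ → [-2,-2] (was ⊥); enqueue [0]
  #3 pop 2: in=[0,3] → [2,4] (was ⊥); enqueue [1]
  #4 pop 0: in=[-2,4] → [-2,4] (was [0,3]); enqueue [2]
  #5 pop 1: in=[2,4] → [-2,-2] (no change)
  #6 pop 2: in=[-2,4] → [0,4] (was [2,4]); enqueue [0,1]
  #7 pop 0: in=[-2,4] → [-2,4] (no change)
  #8 pop 1: in=[0,4] → [-2,-2] (no change)

Fixpoint:
  val[0] = [-2,4]
  val[1] = [-2,-2]
  val[2] = [0,4]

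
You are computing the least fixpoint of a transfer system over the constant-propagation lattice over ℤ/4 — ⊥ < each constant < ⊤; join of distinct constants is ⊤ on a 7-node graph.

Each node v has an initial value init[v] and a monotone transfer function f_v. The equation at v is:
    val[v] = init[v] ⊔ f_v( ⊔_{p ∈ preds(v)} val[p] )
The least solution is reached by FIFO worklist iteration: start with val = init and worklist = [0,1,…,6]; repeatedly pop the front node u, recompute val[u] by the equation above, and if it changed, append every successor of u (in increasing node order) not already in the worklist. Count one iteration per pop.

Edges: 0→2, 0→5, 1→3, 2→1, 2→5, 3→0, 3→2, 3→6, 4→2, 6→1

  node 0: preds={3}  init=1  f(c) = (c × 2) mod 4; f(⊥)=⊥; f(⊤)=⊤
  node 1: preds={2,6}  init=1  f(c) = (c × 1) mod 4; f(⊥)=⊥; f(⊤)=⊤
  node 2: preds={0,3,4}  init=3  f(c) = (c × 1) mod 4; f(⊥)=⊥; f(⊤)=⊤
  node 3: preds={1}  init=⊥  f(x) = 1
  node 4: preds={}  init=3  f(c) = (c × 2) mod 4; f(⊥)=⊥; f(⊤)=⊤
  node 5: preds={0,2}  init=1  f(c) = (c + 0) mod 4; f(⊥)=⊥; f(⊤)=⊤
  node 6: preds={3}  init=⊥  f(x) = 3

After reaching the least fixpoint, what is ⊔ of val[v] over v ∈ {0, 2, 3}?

Trace (11 dequeues):
  [1] u=0 | in ⊥ | out 1 | ==
  [2] u=1 | in 3 | out ⊤ | prev 1 | push {}
  [3] u=2 | in ⊤ | out ⊤ | prev 3 | push {1}
  [4] u=3 | in ⊤ | out 1 | prev ⊥ | push {0,2}
  [5] u=4 | in ⊥ | out 3 | ==
  [6] u=5 | in ⊤ | out ⊤ | prev 1 | push {}
  [7] u=6 | in 1 | out 3 | prev ⊥ | push {}
  [8] u=1 | in ⊤ | out ⊤ | ==
  [9] u=0 | in 1 | out ⊤ | prev 1 | push {5}
  [10] u=2 | in ⊤ | out ⊤ | ==
  [11] u=5 | in ⊤ | out ⊤ | ==

Converged values:
  [0] ⊤
  [1] ⊤
  [2] ⊤
  [3] 1
  [4] 3
  [5] ⊤
  [6] 3

⊤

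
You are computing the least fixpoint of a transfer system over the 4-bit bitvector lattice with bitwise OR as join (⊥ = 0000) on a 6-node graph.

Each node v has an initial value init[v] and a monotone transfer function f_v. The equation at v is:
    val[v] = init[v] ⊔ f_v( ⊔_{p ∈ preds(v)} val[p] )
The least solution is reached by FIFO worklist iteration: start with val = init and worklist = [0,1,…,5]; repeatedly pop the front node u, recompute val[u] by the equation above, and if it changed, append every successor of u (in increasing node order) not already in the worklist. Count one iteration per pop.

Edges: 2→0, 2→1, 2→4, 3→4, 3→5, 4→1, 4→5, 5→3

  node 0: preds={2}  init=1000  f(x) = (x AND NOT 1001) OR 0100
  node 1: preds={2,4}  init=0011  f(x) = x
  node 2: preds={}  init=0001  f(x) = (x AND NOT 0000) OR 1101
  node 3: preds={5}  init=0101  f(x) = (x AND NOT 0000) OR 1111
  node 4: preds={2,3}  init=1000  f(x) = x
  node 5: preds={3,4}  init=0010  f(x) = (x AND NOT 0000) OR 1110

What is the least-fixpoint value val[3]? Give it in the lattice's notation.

Trace (9 dequeues):
  [1] u=0 | in 0001 | out 1100 | prev 1000 | push {}
  [2] u=1 | in 1001 | out 1011 | prev 0011 | push {}
  [3] u=2 | in 0000 | out 1101 | prev 0001 | push {0,1}
  [4] u=3 | in 0010 | out 1111 | prev 0101 | push {}
  [5] u=4 | in 1111 | out 1111 | prev 1000 | push {}
  [6] u=5 | in 1111 | out 1111 | prev 0010 | push {3}
  [7] u=0 | in 1101 | out 1100 | ==
  [8] u=1 | in 1111 | out 1111 | prev 1011 | push {}
  [9] u=3 | in 1111 | out 1111 | ==

Converged values:
  [0] 1100
  [1] 1111
  [2] 1101
  [3] 1111
  [4] 1111
  [5] 1111

1111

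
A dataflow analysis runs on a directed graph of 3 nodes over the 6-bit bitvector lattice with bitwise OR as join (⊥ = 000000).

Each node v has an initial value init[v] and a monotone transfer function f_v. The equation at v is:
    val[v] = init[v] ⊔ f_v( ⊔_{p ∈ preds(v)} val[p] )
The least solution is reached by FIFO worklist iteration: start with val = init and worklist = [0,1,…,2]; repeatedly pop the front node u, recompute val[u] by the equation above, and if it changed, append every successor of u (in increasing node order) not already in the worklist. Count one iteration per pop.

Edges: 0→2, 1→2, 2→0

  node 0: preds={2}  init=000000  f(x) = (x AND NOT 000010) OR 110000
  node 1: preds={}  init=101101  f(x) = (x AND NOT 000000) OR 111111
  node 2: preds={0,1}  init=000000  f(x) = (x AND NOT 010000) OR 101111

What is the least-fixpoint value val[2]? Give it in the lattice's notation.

101111

Iteration log — 5 steps:
  step 1. node 0  ⊔preds=000000  new=110000  old=000000  +wl: 
  step 2. node 1  ⊔preds=000000  new=111111  old=101101  +wl: 
  step 3. node 2  ⊔preds=111111  new=101111  old=000000  +wl: 0
  step 4. node 0  ⊔preds=101111  new=111101  old=110000  +wl: 2
  step 5. node 2  ⊔preds=111111  new=101111  stable

Least fixpoint reached:
  node 0: 111101
  node 1: 111111
  node 2: 101111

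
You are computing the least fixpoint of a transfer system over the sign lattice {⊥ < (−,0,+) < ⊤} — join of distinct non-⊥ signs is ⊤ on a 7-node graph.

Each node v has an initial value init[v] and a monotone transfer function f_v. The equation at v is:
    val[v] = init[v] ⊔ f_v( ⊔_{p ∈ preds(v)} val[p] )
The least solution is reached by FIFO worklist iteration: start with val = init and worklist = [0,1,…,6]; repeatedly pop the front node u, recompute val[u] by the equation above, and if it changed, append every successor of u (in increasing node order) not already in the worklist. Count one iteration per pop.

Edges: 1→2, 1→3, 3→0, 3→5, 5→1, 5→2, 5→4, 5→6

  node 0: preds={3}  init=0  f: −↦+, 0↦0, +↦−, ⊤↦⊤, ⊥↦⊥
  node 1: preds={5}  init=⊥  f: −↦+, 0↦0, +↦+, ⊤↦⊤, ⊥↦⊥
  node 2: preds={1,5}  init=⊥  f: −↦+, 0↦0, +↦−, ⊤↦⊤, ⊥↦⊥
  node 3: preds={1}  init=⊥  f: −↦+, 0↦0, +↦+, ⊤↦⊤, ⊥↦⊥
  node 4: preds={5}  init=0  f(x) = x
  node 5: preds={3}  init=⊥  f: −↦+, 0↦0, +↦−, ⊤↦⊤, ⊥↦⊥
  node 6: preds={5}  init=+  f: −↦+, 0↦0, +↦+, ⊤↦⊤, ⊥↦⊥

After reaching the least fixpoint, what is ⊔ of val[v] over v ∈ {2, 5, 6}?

Trace (7 dequeues):
  [1] u=0 | in ⊥ | out 0 | ==
  [2] u=1 | in ⊥ | out ⊥ | ==
  [3] u=2 | in ⊥ | out ⊥ | ==
  [4] u=3 | in ⊥ | out ⊥ | ==
  [5] u=4 | in ⊥ | out 0 | ==
  [6] u=5 | in ⊥ | out ⊥ | ==
  [7] u=6 | in ⊥ | out + | ==

Converged values:
  [0] 0
  [1] ⊥
  [2] ⊥
  [3] ⊥
  [4] 0
  [5] ⊥
  [6] +

+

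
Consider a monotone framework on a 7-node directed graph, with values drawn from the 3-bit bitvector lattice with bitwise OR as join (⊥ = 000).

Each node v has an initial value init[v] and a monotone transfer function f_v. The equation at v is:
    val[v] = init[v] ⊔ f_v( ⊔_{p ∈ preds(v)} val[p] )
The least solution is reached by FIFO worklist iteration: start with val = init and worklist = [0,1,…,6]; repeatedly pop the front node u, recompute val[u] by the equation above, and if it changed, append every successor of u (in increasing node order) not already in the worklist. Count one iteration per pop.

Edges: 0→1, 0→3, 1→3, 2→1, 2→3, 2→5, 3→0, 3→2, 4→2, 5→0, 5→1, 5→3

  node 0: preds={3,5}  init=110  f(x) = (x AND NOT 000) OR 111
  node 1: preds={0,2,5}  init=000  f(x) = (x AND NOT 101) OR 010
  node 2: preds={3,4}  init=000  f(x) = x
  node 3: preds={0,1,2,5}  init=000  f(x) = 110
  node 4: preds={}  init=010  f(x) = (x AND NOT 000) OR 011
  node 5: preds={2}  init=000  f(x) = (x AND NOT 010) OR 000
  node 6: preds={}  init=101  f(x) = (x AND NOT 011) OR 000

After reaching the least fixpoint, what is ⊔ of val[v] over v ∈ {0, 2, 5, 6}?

111

Trace (16 dequeues):
  [1] u=0 | in 000 | out 111 | prev 110 | push {}
  [2] u=1 | in 111 | out 010 | prev 000 | push {}
  [3] u=2 | in 010 | out 010 | prev 000 | push {1}
  [4] u=3 | in 111 | out 110 | prev 000 | push {0,2}
  [5] u=4 | in 000 | out 011 | prev 010 | push {}
  [6] u=5 | in 010 | out 000 | ==
  [7] u=6 | in 000 | out 101 | ==
  [8] u=1 | in 111 | out 010 | ==
  [9] u=0 | in 110 | out 111 | ==
  [10] u=2 | in 111 | out 111 | prev 010 | push {1,3,5}
  [11] u=1 | in 111 | out 010 | ==
  [12] u=3 | in 111 | out 110 | ==
  [13] u=5 | in 111 | out 101 | prev 000 | push {0,1,3}
  [14] u=0 | in 111 | out 111 | ==
  [15] u=1 | in 111 | out 010 | ==
  [16] u=3 | in 111 | out 110 | ==

Converged values:
  [0] 111
  [1] 010
  [2] 111
  [3] 110
  [4] 011
  [5] 101
  [6] 101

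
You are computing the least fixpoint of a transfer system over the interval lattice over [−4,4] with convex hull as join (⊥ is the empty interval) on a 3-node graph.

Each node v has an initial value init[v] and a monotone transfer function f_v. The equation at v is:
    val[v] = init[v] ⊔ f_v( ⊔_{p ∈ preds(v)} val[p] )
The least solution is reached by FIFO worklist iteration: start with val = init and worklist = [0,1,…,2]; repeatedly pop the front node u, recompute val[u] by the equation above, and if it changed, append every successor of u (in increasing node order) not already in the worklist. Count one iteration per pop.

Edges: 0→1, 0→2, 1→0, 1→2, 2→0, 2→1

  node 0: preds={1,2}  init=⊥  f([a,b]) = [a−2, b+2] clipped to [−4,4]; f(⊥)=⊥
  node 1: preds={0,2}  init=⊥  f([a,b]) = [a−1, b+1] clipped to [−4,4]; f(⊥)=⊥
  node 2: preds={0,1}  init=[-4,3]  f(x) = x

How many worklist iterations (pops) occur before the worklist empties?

5

Trace (5 dequeues):
  [1] u=0 | in [-4,3] | out [-4,4] | prev ⊥ | push {}
  [2] u=1 | in [-4,4] | out [-4,4] | prev ⊥ | push {0}
  [3] u=2 | in [-4,4] | out [-4,4] | prev [-4,3] | push {1}
  [4] u=0 | in [-4,4] | out [-4,4] | ==
  [5] u=1 | in [-4,4] | out [-4,4] | ==

Converged values:
  [0] [-4,4]
  [1] [-4,4]
  [2] [-4,4]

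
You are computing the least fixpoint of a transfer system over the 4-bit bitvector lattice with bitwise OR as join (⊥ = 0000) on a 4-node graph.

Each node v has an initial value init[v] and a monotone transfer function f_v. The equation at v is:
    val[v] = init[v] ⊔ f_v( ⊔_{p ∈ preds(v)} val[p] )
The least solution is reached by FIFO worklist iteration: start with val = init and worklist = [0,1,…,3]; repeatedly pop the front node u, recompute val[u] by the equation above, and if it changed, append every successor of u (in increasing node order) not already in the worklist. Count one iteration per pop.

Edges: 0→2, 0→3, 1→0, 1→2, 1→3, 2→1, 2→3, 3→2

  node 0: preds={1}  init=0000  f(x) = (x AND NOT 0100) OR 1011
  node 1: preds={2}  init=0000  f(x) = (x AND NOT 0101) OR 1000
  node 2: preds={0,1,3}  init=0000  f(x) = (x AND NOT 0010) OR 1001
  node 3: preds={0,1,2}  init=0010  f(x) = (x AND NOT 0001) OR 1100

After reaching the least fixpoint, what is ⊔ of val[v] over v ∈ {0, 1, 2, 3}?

Worklist (9 pops):
  #1 pop 0: in=0000 → 1011 (was 0000); enqueue []
  #2 pop 1: in=0000 → 1000 (was 0000); enqueue [0]
  #3 pop 2: in=1011 → 1001 (was 0000); enqueue [1]
  #4 pop 3: in=1011 → 1110 (was 0010); enqueue [2]
  #5 pop 0: in=1000 → 1011 (no change)
  #6 pop 1: in=1001 → 1000 (no change)
  #7 pop 2: in=1111 → 1101 (was 1001); enqueue [1,3]
  #8 pop 1: in=1101 → 1000 (no change)
  #9 pop 3: in=1111 → 1110 (no change)

Fixpoint:
  val[0] = 1011
  val[1] = 1000
  val[2] = 1101
  val[3] = 1110

1111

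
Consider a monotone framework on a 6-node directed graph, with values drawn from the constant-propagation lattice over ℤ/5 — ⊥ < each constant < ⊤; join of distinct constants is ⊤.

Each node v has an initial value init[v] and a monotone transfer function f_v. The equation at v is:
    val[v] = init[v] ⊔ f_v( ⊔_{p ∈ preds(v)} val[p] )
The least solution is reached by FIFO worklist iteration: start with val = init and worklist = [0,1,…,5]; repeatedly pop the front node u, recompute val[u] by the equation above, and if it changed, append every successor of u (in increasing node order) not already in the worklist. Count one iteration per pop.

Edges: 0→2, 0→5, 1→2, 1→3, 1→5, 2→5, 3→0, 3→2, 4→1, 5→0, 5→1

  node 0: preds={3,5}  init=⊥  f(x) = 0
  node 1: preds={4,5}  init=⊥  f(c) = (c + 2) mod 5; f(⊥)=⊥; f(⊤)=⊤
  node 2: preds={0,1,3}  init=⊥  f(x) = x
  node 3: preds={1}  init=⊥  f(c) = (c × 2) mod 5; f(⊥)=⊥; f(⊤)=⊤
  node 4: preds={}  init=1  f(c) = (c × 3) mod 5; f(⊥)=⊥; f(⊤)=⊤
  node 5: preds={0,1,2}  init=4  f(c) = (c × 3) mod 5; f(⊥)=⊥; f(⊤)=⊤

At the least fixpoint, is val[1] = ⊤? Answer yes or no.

yes

Worklist (9 pops):
  #1 pop 0: in=4 → 0 (was ⊥); enqueue []
  #2 pop 1: in=⊤ → ⊤ (was ⊥); enqueue []
  #3 pop 2: in=⊤ → ⊤ (was ⊥); enqueue []
  #4 pop 3: in=⊤ → ⊤ (was ⊥); enqueue [0,2]
  #5 pop 4: in=⊥ → 1 (no change)
  #6 pop 5: in=⊤ → ⊤ (was 4); enqueue [1]
  #7 pop 0: in=⊤ → 0 (no change)
  #8 pop 2: in=⊤ → ⊤ (no change)
  #9 pop 1: in=⊤ → ⊤ (no change)

Fixpoint:
  val[0] = 0
  val[1] = ⊤
  val[2] = ⊤
  val[3] = ⊤
  val[4] = 1
  val[5] = ⊤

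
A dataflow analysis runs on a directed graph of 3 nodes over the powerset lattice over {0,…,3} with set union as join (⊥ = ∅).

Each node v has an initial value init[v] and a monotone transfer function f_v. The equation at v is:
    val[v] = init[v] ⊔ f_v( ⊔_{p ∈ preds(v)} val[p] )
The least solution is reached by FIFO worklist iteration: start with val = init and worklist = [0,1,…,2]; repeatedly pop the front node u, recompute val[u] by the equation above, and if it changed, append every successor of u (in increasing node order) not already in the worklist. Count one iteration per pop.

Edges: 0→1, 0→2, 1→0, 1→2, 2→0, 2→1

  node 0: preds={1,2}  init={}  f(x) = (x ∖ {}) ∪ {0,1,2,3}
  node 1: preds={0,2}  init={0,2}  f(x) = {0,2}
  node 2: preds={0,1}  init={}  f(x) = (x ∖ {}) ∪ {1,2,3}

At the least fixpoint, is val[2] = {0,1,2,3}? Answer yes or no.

Iteration log — 5 steps:
  step 1. node 0  ⊔preds={0,2}  new={0,1,2,3}  old={}  +wl: 
  step 2. node 1  ⊔preds={0,1,2,3}  new={0,2}  stable
  step 3. node 2  ⊔preds={0,1,2,3}  new={0,1,2,3}  old={}  +wl: 0,1
  step 4. node 0  ⊔preds={0,1,2,3}  new={0,1,2,3}  stable
  step 5. node 1  ⊔preds={0,1,2,3}  new={0,2}  stable

Least fixpoint reached:
  node 0: {0,1,2,3}
  node 1: {0,2}
  node 2: {0,1,2,3}

yes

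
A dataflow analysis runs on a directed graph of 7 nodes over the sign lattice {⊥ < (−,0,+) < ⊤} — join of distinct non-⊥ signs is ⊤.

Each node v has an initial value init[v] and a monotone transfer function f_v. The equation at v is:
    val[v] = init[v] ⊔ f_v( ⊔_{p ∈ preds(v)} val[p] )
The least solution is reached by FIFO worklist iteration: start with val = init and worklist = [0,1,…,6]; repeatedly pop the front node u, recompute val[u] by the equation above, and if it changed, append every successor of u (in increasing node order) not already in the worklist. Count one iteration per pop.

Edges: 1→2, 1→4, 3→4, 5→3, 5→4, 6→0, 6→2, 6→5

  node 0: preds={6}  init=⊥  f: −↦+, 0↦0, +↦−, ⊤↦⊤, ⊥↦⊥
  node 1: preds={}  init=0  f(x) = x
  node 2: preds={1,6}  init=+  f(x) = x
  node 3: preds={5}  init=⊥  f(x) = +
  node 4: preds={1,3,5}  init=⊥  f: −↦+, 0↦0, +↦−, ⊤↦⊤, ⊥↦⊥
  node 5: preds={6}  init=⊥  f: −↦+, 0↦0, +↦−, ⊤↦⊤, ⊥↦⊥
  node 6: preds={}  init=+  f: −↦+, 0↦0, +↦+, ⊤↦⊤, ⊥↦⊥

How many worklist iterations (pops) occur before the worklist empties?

Trace (9 dequeues):
  [1] u=0 | in + | out − | prev ⊥ | push {}
  [2] u=1 | in ⊥ | out 0 | ==
  [3] u=2 | in ⊤ | out ⊤ | prev + | push {}
  [4] u=3 | in ⊥ | out + | prev ⊥ | push {}
  [5] u=4 | in ⊤ | out ⊤ | prev ⊥ | push {}
  [6] u=5 | in + | out − | prev ⊥ | push {3,4}
  [7] u=6 | in ⊥ | out + | ==
  [8] u=3 | in − | out + | ==
  [9] u=4 | in ⊤ | out ⊤ | ==

Converged values:
  [0] −
  [1] 0
  [2] ⊤
  [3] +
  [4] ⊤
  [5] −
  [6] +

9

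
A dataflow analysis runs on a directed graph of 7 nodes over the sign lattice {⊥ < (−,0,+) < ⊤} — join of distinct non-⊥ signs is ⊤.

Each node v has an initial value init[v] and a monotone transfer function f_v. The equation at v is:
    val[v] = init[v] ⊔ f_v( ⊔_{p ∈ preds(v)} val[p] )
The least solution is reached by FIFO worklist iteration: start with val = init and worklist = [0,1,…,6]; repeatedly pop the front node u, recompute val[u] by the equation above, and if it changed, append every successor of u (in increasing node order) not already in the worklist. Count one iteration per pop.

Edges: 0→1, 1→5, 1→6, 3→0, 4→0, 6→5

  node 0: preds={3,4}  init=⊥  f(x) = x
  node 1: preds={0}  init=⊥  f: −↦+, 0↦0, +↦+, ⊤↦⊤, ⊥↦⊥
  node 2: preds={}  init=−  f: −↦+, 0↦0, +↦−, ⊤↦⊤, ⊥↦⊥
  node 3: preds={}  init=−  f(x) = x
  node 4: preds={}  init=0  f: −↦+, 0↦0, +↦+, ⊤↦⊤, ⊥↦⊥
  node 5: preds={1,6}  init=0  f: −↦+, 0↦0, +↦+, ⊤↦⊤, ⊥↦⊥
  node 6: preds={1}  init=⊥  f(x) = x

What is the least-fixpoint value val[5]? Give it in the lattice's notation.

⊤

Trace (8 dequeues):
  [1] u=0 | in ⊤ | out ⊤ | prev ⊥ | push {}
  [2] u=1 | in ⊤ | out ⊤ | prev ⊥ | push {}
  [3] u=2 | in ⊥ | out − | ==
  [4] u=3 | in ⊥ | out − | ==
  [5] u=4 | in ⊥ | out 0 | ==
  [6] u=5 | in ⊤ | out ⊤ | prev 0 | push {}
  [7] u=6 | in ⊤ | out ⊤ | prev ⊥ | push {5}
  [8] u=5 | in ⊤ | out ⊤ | ==

Converged values:
  [0] ⊤
  [1] ⊤
  [2] −
  [3] −
  [4] 0
  [5] ⊤
  [6] ⊤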